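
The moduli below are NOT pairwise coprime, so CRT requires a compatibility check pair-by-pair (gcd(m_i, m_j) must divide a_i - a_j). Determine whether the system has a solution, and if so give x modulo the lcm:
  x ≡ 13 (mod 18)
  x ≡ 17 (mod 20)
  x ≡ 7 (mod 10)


Moduli 18, 20, 10 are not pairwise coprime, so CRT works modulo lcm(m_i) when all pairwise compatibility conditions hold.
Pairwise compatibility: gcd(m_i, m_j) must divide a_i - a_j for every pair.
Merge one congruence at a time:
  Start: x ≡ 13 (mod 18).
  Combine with x ≡ 17 (mod 20): gcd(18, 20) = 2; 17 - 13 = 4, which IS divisible by 2, so compatible.
    Write x = 13 + 18·t and substitute into x ≡ 17 (mod 20): 18·t ≡ 17 − 13 = 4 (mod 20).
    Divide the congruence (and modulus) by g = 2: 9·t ≡ 2 (mod 10).
    The inverse of 9 mod 10 is 9 (since 9·9 = 81 = 8·10 + 1), so t ≡ 9·2 = 18 ≡ 8 (mod 10).
    Then x = 13 + 18·8 = 157, valid modulo lcm(18, 20) = 180: x ≡ 157 (mod 180).
  Combine with x ≡ 7 (mod 10): gcd(180, 10) = 10; 7 - 157 = -150, which IS divisible by 10, so compatible.
    Write x = 157 + 180·t and substitute into x ≡ 7 (mod 10): 180·t ≡ 7 − 157 = -150 (mod 10).
    Divide the congruence (and modulus) by g = 10: 18·t ≡ -15 (mod 1).
    Modulo 1 every t works; take t = 0.
    Then x = 157 + 180·0 = 157, valid modulo lcm(180, 10) = 180: x ≡ 157 (mod 180).
Verify: 157 mod 18 = 13, 157 mod 20 = 17, 157 mod 10 = 7.

x ≡ 157 (mod 180).


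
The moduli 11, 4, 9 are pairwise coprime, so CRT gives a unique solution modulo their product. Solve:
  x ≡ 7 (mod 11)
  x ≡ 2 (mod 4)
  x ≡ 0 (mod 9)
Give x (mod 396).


Moduli 11, 4, 9 are pairwise coprime; by CRT there is a unique solution modulo M = 11 · 4 · 9 = 396.
Solve pairwise, accumulating the modulus:
  Start with x ≡ 7 (mod 11).
  Combine with x ≡ 2 (mod 4): since gcd(11, 4) = 1, we get a unique residue mod 44.
    Write x = 7 + 11·t and substitute into x ≡ 2 (mod 4): 11·t ≡ 2 − 7 = -5 (mod 4).
    Reduce coefficients mod 4: 3·t ≡ 3 (mod 4).
    The inverse of 3 mod 4 is 3 (since 3·3 = 9 = 2·4 + 1), so t ≡ 3·3 = 9 ≡ 1 (mod 4).
    Then x = 7 + 11·1 = 18, valid modulo lcm(11, 4) = 44: x ≡ 18 (mod 44).
  Combine with x ≡ 0 (mod 9): since gcd(44, 9) = 1, we get a unique residue mod 396.
    Write x = 18 + 44·t and substitute into x ≡ 0 (mod 9): 44·t ≡ 0 − 18 = -18 (mod 9).
    Reduce coefficients mod 9: 8·t ≡ 0 (mod 9).
    The inverse of 8 mod 9 is 8 (since 8·8 = 64 = 7·9 + 1), so t ≡ 8·0 = 0 ≡ 0 (mod 9).
    Then x = 18 + 44·0 = 18, valid modulo lcm(44, 9) = 396: x ≡ 18 (mod 396).
Verify: 18 mod 11 = 7 ✓, 18 mod 4 = 2 ✓, 18 mod 9 = 0 ✓.

x ≡ 18 (mod 396).


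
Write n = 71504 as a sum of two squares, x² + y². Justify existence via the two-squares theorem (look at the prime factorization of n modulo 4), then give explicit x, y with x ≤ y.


Step 1: Factor n = 71504 = 2^4 · 41 · 109.
Step 2: Check the mod-4 condition on each prime factor: 2 = 2 (special); 41 ≡ 1 (mod 4), exponent 1; 109 ≡ 1 (mod 4), exponent 1.
All primes ≡ 3 (mod 4) appear to even exponent (or don't appear), so by the two-squares theorem n IS expressible as a sum of two squares.
Step 3: Build a representation. Group n = k² · m with k = 4 and m = 41 · 109 = 4469 (a product of primes ≡ 1 (mod 4)); a representation of m scales to one of n via (k·x)² + (k·y)² = k²(x² + y²). Each prime p ≡ 1 (mod 4) is itself a sum of two squares; find a² by testing p − a² for a perfect square:
  41: 41 − 1² = 40, 41 − 2² = 37, 41 − 3² = 32, 41 − 4² = 25 = 5² ⇒ 41 = 4² + 5².
  109: 109 − 1² = 108, 109 − 2² = 105, 109 − 3² = 100 = 10² ⇒ 109 = 3² + 10².
  Combine using the Brahmagupta–Fibonacci identity (a² + b²)(c² + d²) = (ac − bd)² + (ad + bc)² = (ac + bd)² + (ad − bc)²:
  41 · 109 = 4469: from (4² + 5²)(3² + 10²), take (4·3 − 5·10, 4·10 + 5·3) = (12 − 50, 40 + 15) = (-38, 55); dropping signs (only squares matter) gives (38, 55); check 38² + 55² = 1444 + 3025 = 4469 ✓.
  Scale by k = 4: (4·38, 4·55) = (152, 220).
Step 4: Order so x ≤ y and verify: 152² + 220² = 23104 + 48400 = 71504 = n. ✓

n = 71504 = 152² + 220² (one valid representation with x ≤ y).


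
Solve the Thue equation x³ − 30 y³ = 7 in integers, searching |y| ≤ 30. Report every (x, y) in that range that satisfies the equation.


The equation is x³ - 30y³ = 7. For fixed y, x³ = 30·y³ + 7, so a solution requires the RHS to be a perfect cube.
Strategy: iterate y from -30 to 30, compute RHS = 30·y³ + 7, and check whether it is a (positive or negative) perfect cube.
Check small values of y:
  y = 0: RHS = 7 is not a perfect cube.
  y = 1: RHS = 37 is not a perfect cube.
  y = -1: RHS = -23 is not a perfect cube.
  y = 2: RHS = 247 is not a perfect cube.
  y = -2: RHS = -233 is not a perfect cube.
  y = 3: RHS = 817 is not a perfect cube.
  y = -3: RHS = -803 is not a perfect cube.
Continuing the search up to |y| = 30 finds no solutions either.
No (x, y) in the scanned range satisfies the equation.

No integer solutions with |y| ≤ 30.


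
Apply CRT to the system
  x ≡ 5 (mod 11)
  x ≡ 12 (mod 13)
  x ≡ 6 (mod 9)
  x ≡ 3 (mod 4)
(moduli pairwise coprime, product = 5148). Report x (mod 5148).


Product of moduli M = 11 · 13 · 9 · 4 = 5148.
Merge one congruence at a time:
  Start: x ≡ 5 (mod 11).
  Combine with x ≡ 12 (mod 13); new modulus lcm = 143.
    Write x = 5 + 11·t and substitute into x ≡ 12 (mod 13): 11·t ≡ 12 − 5 = 7 (mod 13).
    The inverse of 11 mod 13 is 6 (since 11·6 = 66 = 5·13 + 1), so t ≡ 6·7 = 42 ≡ 3 (mod 13).
    Then x = 5 + 11·3 = 38, valid modulo lcm(11, 13) = 143: x ≡ 38 (mod 143).
  Combine with x ≡ 6 (mod 9); new modulus lcm = 1287.
    Write x = 38 + 143·t and substitute into x ≡ 6 (mod 9): 143·t ≡ 6 − 38 = -32 (mod 9).
    Reduce coefficients mod 9: 8·t ≡ 4 (mod 9).
    The inverse of 8 mod 9 is 8 (since 8·8 = 64 = 7·9 + 1), so t ≡ 8·4 = 32 ≡ 5 (mod 9).
    Then x = 38 + 143·5 = 753, valid modulo lcm(143, 9) = 1287: x ≡ 753 (mod 1287).
  Combine with x ≡ 3 (mod 4); new modulus lcm = 5148.
    Write x = 753 + 1287·t and substitute into x ≡ 3 (mod 4): 1287·t ≡ 3 − 753 = -750 (mod 4).
    Reduce coefficients mod 4: 3·t ≡ 2 (mod 4).
    The inverse of 3 mod 4 is 3 (since 3·3 = 9 = 2·4 + 1), so t ≡ 3·2 = 6 ≡ 2 (mod 4).
    Then x = 753 + 1287·2 = 3327, valid modulo lcm(1287, 4) = 5148: x ≡ 3327 (mod 5148).
Verify against each original: 3327 mod 11 = 5, 3327 mod 13 = 12, 3327 mod 9 = 6, 3327 mod 4 = 3.

x ≡ 3327 (mod 5148).


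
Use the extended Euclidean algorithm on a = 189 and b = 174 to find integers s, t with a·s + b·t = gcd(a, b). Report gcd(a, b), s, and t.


Euclidean algorithm on (189, 174) — divide until remainder is 0:
  189 = 1 · 174 + 15
  174 = 11 · 15 + 9
  15 = 1 · 9 + 6
  9 = 1 · 6 + 3
  6 = 2 · 3 + 0
gcd(189, 174) = 3.
Track Bezout coefficients alongside the remainders: start with r₀ = 189 = a·1 + b·0 (s = 1, t = 0) and r₁ = 174 = a·0 + b·1 (s = 0, t = 1); each new remainder r_{k+1} = r_{k-1} − q_k·r_k inherits s_{k+1} = s_{k-1} − q_k·s_k, t_{k+1} = t_{k-1} − q_k·t_k, so r_k = a·s_k + b·t_k at every step:
  q = 1: r = 15, s = 1 − 1·0 = 1, t = 0 − 1·1 = -1  (check: 189·1 + 174·(-1) = 15)
  q = 11: r = 9, s = 0 − 11·1 = -11, t = 1 − 11·(-1) = 12  (check: 189·(-11) + 174·12 = 9)
  q = 1: r = 6, s = 1 − 1·(-11) = 12, t = -1 − 1·12 = -13  (check: 189·12 + 174·(-13) = 6)
  q = 1: r = 3, s = -11 − 1·12 = -23, t = 12 − 1·(-13) = 25  (check: 189·(-23) + 174·25 = 3)
The row with r = 3 (the gcd) gives the Bezout coefficients s = -23, t = 25.
Result: 189 · (-23) + 174 · (25) = 3.

gcd(189, 174) = 3; s = -23, t = 25 (check: 189·(-23) + 174·25 = 3).


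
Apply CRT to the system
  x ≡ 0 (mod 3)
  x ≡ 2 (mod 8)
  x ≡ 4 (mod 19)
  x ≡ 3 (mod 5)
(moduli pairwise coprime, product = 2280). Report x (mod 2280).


Product of moduli M = 3 · 8 · 19 · 5 = 2280.
Merge one congruence at a time:
  Start: x ≡ 0 (mod 3).
  Combine with x ≡ 2 (mod 8); new modulus lcm = 24.
    Write x = 0 + 3·t and substitute into x ≡ 2 (mod 8): 3·t ≡ 2 − 0 = 2 (mod 8).
    The inverse of 3 mod 8 is 3 (since 3·3 = 9 = 1·8 + 1), so t ≡ 3·2 = 6 ≡ 6 (mod 8).
    Then x = 0 + 3·6 = 18, valid modulo lcm(3, 8) = 24: x ≡ 18 (mod 24).
  Combine with x ≡ 4 (mod 19); new modulus lcm = 456.
    Write x = 18 + 24·t and substitute into x ≡ 4 (mod 19): 24·t ≡ 4 − 18 = -14 (mod 19).
    Reduce coefficients mod 19: 5·t ≡ 5 (mod 19).
    The inverse of 5 mod 19 is 4 (since 5·4 = 20 = 1·19 + 1), so t ≡ 4·5 = 20 ≡ 1 (mod 19).
    Then x = 18 + 24·1 = 42, valid modulo lcm(24, 19) = 456: x ≡ 42 (mod 456).
  Combine with x ≡ 3 (mod 5); new modulus lcm = 2280.
    Write x = 42 + 456·t and substitute into x ≡ 3 (mod 5): 456·t ≡ 3 − 42 = -39 (mod 5).
    Reduce coefficients mod 5: 1·t ≡ 1 (mod 5).
    So t ≡ 1 (mod 5).
    Then x = 42 + 456·1 = 498, valid modulo lcm(456, 5) = 2280: x ≡ 498 (mod 2280).
Verify against each original: 498 mod 3 = 0, 498 mod 8 = 2, 498 mod 19 = 4, 498 mod 5 = 3.

x ≡ 498 (mod 2280).


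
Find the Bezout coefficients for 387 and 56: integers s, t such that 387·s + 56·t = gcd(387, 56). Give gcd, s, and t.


Euclidean algorithm on (387, 56) — divide until remainder is 0:
  387 = 6 · 56 + 51
  56 = 1 · 51 + 5
  51 = 10 · 5 + 1
  5 = 5 · 1 + 0
gcd(387, 56) = 1.
Track Bezout coefficients alongside the remainders: start with r₀ = 387 = a·1 + b·0 (s = 1, t = 0) and r₁ = 56 = a·0 + b·1 (s = 0, t = 1); each new remainder r_{k+1} = r_{k-1} − q_k·r_k inherits s_{k+1} = s_{k-1} − q_k·s_k, t_{k+1} = t_{k-1} − q_k·t_k, so r_k = a·s_k + b·t_k at every step:
  q = 6: r = 51, s = 1 − 6·0 = 1, t = 0 − 6·1 = -6  (check: 387·1 + 56·(-6) = 51)
  q = 1: r = 5, s = 0 − 1·1 = -1, t = 1 − 1·(-6) = 7  (check: 387·(-1) + 56·7 = 5)
  q = 10: r = 1, s = 1 − 10·(-1) = 11, t = -6 − 10·7 = -76  (check: 387·11 + 56·(-76) = 1)
The row with r = 1 (the gcd) gives the Bezout coefficients s = 11, t = -76.
Result: 387 · (11) + 56 · (-76) = 1.

gcd(387, 56) = 1; s = 11, t = -76 (check: 387·11 + 56·(-76) = 1).


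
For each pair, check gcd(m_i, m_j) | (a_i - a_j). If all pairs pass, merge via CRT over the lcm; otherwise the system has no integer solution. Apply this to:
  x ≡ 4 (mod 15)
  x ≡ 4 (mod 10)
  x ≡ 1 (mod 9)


Moduli 15, 10, 9 are not pairwise coprime, so CRT works modulo lcm(m_i) when all pairwise compatibility conditions hold.
Pairwise compatibility: gcd(m_i, m_j) must divide a_i - a_j for every pair.
Merge one congruence at a time:
  Start: x ≡ 4 (mod 15).
  Combine with x ≡ 4 (mod 10): gcd(15, 10) = 5; 4 - 4 = 0, which IS divisible by 5, so compatible.
    Write x = 4 + 15·t and substitute into x ≡ 4 (mod 10): 15·t ≡ 4 − 4 = 0 (mod 10).
    Divide the congruence (and modulus) by g = 5: 3·t ≡ 0 (mod 2).
    Reduce coefficients mod 2: 1·t ≡ 0 (mod 2).
    So t ≡ 0 (mod 2).
    Then x = 4 + 15·0 = 4, valid modulo lcm(15, 10) = 30: x ≡ 4 (mod 30).
  Combine with x ≡ 1 (mod 9): gcd(30, 9) = 3; 1 - 4 = -3, which IS divisible by 3, so compatible.
    Write x = 4 + 30·t and substitute into x ≡ 1 (mod 9): 30·t ≡ 1 − 4 = -3 (mod 9).
    Divide the congruence (and modulus) by g = 3: 10·t ≡ -1 (mod 3).
    Reduce coefficients mod 3: 1·t ≡ 2 (mod 3).
    So t ≡ 2 (mod 3).
    Then x = 4 + 30·2 = 64, valid modulo lcm(30, 9) = 90: x ≡ 64 (mod 90).
Verify: 64 mod 15 = 4, 64 mod 10 = 4, 64 mod 9 = 1.

x ≡ 64 (mod 90).


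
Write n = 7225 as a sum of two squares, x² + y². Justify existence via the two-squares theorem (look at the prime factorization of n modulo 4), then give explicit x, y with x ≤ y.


Step 1: Factor n = 7225 = 5^2 · 17^2.
Step 2: Check the mod-4 condition on each prime factor: 5 ≡ 1 (mod 4), exponent 2; 17 ≡ 1 (mod 4), exponent 2.
All primes ≡ 3 (mod 4) appear to even exponent (or don't appear), so by the two-squares theorem n IS expressible as a sum of two squares.
Step 3: Build a representation. Group n = k² · m with k = 5 and m = 17 · 17 = 289 (a product of primes ≡ 1 (mod 4)); a representation of m scales to one of n via (k·x)² + (k·y)² = k²(x² + y²). Each prime p ≡ 1 (mod 4) is itself a sum of two squares; find a² by testing p − a² for a perfect square:
  17: 17 − 1² = 16 = 4² ⇒ 17 = 1² + 4².
  Combine using the Brahmagupta–Fibonacci identity (a² + b²)(c² + d²) = (ac − bd)² + (ad + bc)² = (ac + bd)² + (ad − bc)²:
  17 · 17 = 289: from (1² + 4²)(1² + 4²), take (1·1 − 4·4, 1·4 + 4·1) = (1 − 16, 4 + 4) = (-15, 8); dropping signs (only squares matter) gives (15, 8); check 15² + 8² = 225 + 64 = 289 ✓.
  Scale by k = 5: (5·15, 5·8) = (75, 40).
Step 4: Order so x ≤ y and verify: 40² + 75² = 1600 + 5625 = 7225 = n. ✓

n = 7225 = 40² + 75² (one valid representation with x ≤ y).


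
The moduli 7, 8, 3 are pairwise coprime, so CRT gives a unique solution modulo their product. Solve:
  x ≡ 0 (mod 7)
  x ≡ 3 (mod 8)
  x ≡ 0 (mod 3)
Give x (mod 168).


Moduli 7, 8, 3 are pairwise coprime; by CRT there is a unique solution modulo M = 7 · 8 · 3 = 168.
Solve pairwise, accumulating the modulus:
  Start with x ≡ 0 (mod 7).
  Combine with x ≡ 3 (mod 8): since gcd(7, 8) = 1, we get a unique residue mod 56.
    Write x = 0 + 7·t and substitute into x ≡ 3 (mod 8): 7·t ≡ 3 − 0 = 3 (mod 8).
    The inverse of 7 mod 8 is 7 (since 7·7 = 49 = 6·8 + 1), so t ≡ 7·3 = 21 ≡ 5 (mod 8).
    Then x = 0 + 7·5 = 35, valid modulo lcm(7, 8) = 56: x ≡ 35 (mod 56).
  Combine with x ≡ 0 (mod 3): since gcd(56, 3) = 1, we get a unique residue mod 168.
    Write x = 35 + 56·t and substitute into x ≡ 0 (mod 3): 56·t ≡ 0 − 35 = -35 (mod 3).
    Reduce coefficients mod 3: 2·t ≡ 1 (mod 3).
    The inverse of 2 mod 3 is 2 (since 2·2 = 4 = 1·3 + 1), so t ≡ 2·1 = 2 ≡ 2 (mod 3).
    Then x = 35 + 56·2 = 147, valid modulo lcm(56, 3) = 168: x ≡ 147 (mod 168).
Verify: 147 mod 7 = 0 ✓, 147 mod 8 = 3 ✓, 147 mod 3 = 0 ✓.

x ≡ 147 (mod 168).


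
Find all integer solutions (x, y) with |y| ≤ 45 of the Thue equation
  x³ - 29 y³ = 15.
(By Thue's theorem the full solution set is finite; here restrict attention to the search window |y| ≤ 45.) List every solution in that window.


The equation is x³ - 29y³ = 15. For fixed y, x³ = 29·y³ + 15, so a solution requires the RHS to be a perfect cube.
Strategy: iterate y from -45 to 45, compute RHS = 29·y³ + 15, and check whether it is a (positive or negative) perfect cube.
Check small values of y:
  y = 0: RHS = 15 is not a perfect cube.
  y = 1: RHS = 44 is not a perfect cube.
  y = -1: RHS = -14 is not a perfect cube.
  y = 2: RHS = 247 is not a perfect cube.
  y = -2: RHS = -217 is not a perfect cube.
  y = 3: RHS = 798 is not a perfect cube.
  y = -3: RHS = -768 is not a perfect cube.
Continuing the search up to |y| = 45 finds no solutions either.
No (x, y) in the scanned range satisfies the equation.

No integer solutions with |y| ≤ 45.


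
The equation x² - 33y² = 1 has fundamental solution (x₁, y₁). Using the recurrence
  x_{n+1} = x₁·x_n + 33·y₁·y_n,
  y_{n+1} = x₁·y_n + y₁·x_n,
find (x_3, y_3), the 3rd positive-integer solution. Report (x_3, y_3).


Step 1: Find the fundamental solution (x₁, y₁) of x² - 33y² = 1.
  Expand √33 as a continued fraction. a₀ = ⌊√33⌋ = 5; iterate m_{k+1} = d_k·a_k − m_k, d_{k+1} = (33 − m_{k+1}²)/d_k, a_{k+1} = ⌊(a₀ + m_{k+1})/d_{k+1}⌋ (starting m₀ = 0, d₀ = 1), with convergents p_k = a_k·p_{k-1} + p_{k-2}, q_k = a_k·q_{k-1} + q_{k-2} (p₋₁ = 1, q₋₁ = 0):
  k = 0: a₀ = 5; p₀/q₀ = 5/1; p₀² − 33·q₀² = 25 − 33 = -8.
  k = 1: m = 5, d = 8, a = ⌊(5 + 5)/8⌋ = 1; p/q = (1·5 + 1)/(1·1 + 0) = 6/1; p² − 33·q² = 36 − 33 = 3.
  k = 2: m = 3, d = 3, a = ⌊(5 + 3)/3⌋ = 2; p/q = (2·6 + 5)/(2·1 + 1) = 17/3; p² − 33·q² = 289 − 297 = -8.
  k = 3: m = 3, d = 8, a = ⌊(5 + 3)/8⌋ = 1; p/q = (1·17 + 6)/(1·3 + 1) = 23/4; p² − 33·q² = 529 − 528 = 1.
  The first convergent with p² − 33·q² = 1 gives the fundamental solution (x₁, y₁) = (23, 4).
Step 2: Apply the recurrence (x_{n+1}, y_{n+1}) = (x₁x_n + 33y₁y_n, x₁y_n + y₁x_n) repeatedly.
  From (x_1, y_1) = (23, 4): x_2 = 23·23 + 33·4·4 = 1057; y_2 = 23·4 + 4·23 = 184.
  From (x_2, y_2) = (1057, 184): x_3 = 23·1057 + 33·4·184 = 48599; y_3 = 23·184 + 4·1057 = 8460.
Step 3: Verify x_3² - 33·y_3² = 2361862801 - 2361862800 = 1 (should be 1). ✓

(x_1, y_1) = (23, 4); (x_3, y_3) = (48599, 8460).


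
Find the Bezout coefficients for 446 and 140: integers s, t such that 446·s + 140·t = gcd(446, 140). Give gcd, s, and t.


Euclidean algorithm on (446, 140) — divide until remainder is 0:
  446 = 3 · 140 + 26
  140 = 5 · 26 + 10
  26 = 2 · 10 + 6
  10 = 1 · 6 + 4
  6 = 1 · 4 + 2
  4 = 2 · 2 + 0
gcd(446, 140) = 2.
Track Bezout coefficients alongside the remainders: start with r₀ = 446 = a·1 + b·0 (s = 1, t = 0) and r₁ = 140 = a·0 + b·1 (s = 0, t = 1); each new remainder r_{k+1} = r_{k-1} − q_k·r_k inherits s_{k+1} = s_{k-1} − q_k·s_k, t_{k+1} = t_{k-1} − q_k·t_k, so r_k = a·s_k + b·t_k at every step:
  q = 3: r = 26, s = 1 − 3·0 = 1, t = 0 − 3·1 = -3  (check: 446·1 + 140·(-3) = 26)
  q = 5: r = 10, s = 0 − 5·1 = -5, t = 1 − 5·(-3) = 16  (check: 446·(-5) + 140·16 = 10)
  q = 2: r = 6, s = 1 − 2·(-5) = 11, t = -3 − 2·16 = -35  (check: 446·11 + 140·(-35) = 6)
  q = 1: r = 4, s = -5 − 1·11 = -16, t = 16 − 1·(-35) = 51  (check: 446·(-16) + 140·51 = 4)
  q = 1: r = 2, s = 11 − 1·(-16) = 27, t = -35 − 1·51 = -86  (check: 446·27 + 140·(-86) = 2)
The row with r = 2 (the gcd) gives the Bezout coefficients s = 27, t = -86.
Result: 446 · (27) + 140 · (-86) = 2.

gcd(446, 140) = 2; s = 27, t = -86 (check: 446·27 + 140·(-86) = 2).


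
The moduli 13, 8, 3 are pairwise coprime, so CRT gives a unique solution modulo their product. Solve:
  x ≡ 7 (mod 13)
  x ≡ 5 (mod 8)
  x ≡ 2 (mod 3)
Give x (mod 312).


Moduli 13, 8, 3 are pairwise coprime; by CRT there is a unique solution modulo M = 13 · 8 · 3 = 312.
Solve pairwise, accumulating the modulus:
  Start with x ≡ 7 (mod 13).
  Combine with x ≡ 5 (mod 8): since gcd(13, 8) = 1, we get a unique residue mod 104.
    Write x = 7 + 13·t and substitute into x ≡ 5 (mod 8): 13·t ≡ 5 − 7 = -2 (mod 8).
    Reduce coefficients mod 8: 5·t ≡ 6 (mod 8).
    The inverse of 5 mod 8 is 5 (since 5·5 = 25 = 3·8 + 1), so t ≡ 5·6 = 30 ≡ 6 (mod 8).
    Then x = 7 + 13·6 = 85, valid modulo lcm(13, 8) = 104: x ≡ 85 (mod 104).
  Combine with x ≡ 2 (mod 3): since gcd(104, 3) = 1, we get a unique residue mod 312.
    Write x = 85 + 104·t and substitute into x ≡ 2 (mod 3): 104·t ≡ 2 − 85 = -83 (mod 3).
    Reduce coefficients mod 3: 2·t ≡ 1 (mod 3).
    The inverse of 2 mod 3 is 2 (since 2·2 = 4 = 1·3 + 1), so t ≡ 2·1 = 2 ≡ 2 (mod 3).
    Then x = 85 + 104·2 = 293, valid modulo lcm(104, 3) = 312: x ≡ 293 (mod 312).
Verify: 293 mod 13 = 7 ✓, 293 mod 8 = 5 ✓, 293 mod 3 = 2 ✓.

x ≡ 293 (mod 312).


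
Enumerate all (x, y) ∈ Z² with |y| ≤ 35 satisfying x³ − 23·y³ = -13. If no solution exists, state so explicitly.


The equation is x³ - 23y³ = -13. For fixed y, x³ = 23·y³ − 13, so a solution requires the RHS to be a perfect cube.
Strategy: iterate y from -35 to 35, compute RHS = 23·y³ − 13, and check whether it is a (positive or negative) perfect cube.
Check small values of y:
  y = 0: RHS = -13 is not a perfect cube.
  y = 1: RHS = 10 is not a perfect cube.
  y = -1: RHS = -36 is not a perfect cube.
  y = 2: RHS = 171 is not a perfect cube.
  y = -2: RHS = -197 is not a perfect cube.
  y = 3: RHS = 608 is not a perfect cube.
  y = -3: RHS = -634 is not a perfect cube.
Continuing the search up to |y| = 35 finds no solutions either.
No (x, y) in the scanned range satisfies the equation.

No integer solutions with |y| ≤ 35.


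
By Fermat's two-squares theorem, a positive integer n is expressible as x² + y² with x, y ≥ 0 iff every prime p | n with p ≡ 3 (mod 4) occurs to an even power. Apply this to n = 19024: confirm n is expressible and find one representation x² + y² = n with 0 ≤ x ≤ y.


Step 1: Factor n = 19024 = 2^4 · 29 · 41.
Step 2: Check the mod-4 condition on each prime factor: 2 = 2 (special); 29 ≡ 1 (mod 4), exponent 1; 41 ≡ 1 (mod 4), exponent 1.
All primes ≡ 3 (mod 4) appear to even exponent (or don't appear), so by the two-squares theorem n IS expressible as a sum of two squares.
Step 3: Build a representation. Group n = k² · m with k = 4 and m = 29 · 41 = 1189 (a product of primes ≡ 1 (mod 4)); a representation of m scales to one of n via (k·x)² + (k·y)² = k²(x² + y²). Each prime p ≡ 1 (mod 4) is itself a sum of two squares; find a² by testing p − a² for a perfect square:
  29: 29 − 1² = 28, 29 − 2² = 25 = 5² ⇒ 29 = 2² + 5².
  41: 41 − 1² = 40, 41 − 2² = 37, 41 − 3² = 32, 41 − 4² = 25 = 5² ⇒ 41 = 4² + 5².
  Combine using the Brahmagupta–Fibonacci identity (a² + b²)(c² + d²) = (ac − bd)² + (ad + bc)² = (ac + bd)² + (ad − bc)²:
  29 · 41 = 1189: from (2² + 5²)(4² + 5²), take (2·4 − 5·5, 2·5 + 5·4) = (8 − 25, 10 + 20) = (-17, 30); dropping signs (only squares matter) gives (17, 30); check 17² + 30² = 289 + 900 = 1189 ✓.
  Scale by k = 4: (4·17, 4·30) = (68, 120).
Step 4: Order so x ≤ y and verify: 68² + 120² = 4624 + 14400 = 19024 = n. ✓

n = 19024 = 68² + 120² (one valid representation with x ≤ y).


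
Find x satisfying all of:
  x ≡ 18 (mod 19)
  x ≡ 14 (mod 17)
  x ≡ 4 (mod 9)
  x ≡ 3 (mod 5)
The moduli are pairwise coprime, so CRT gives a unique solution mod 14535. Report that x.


Product of moduli M = 19 · 17 · 9 · 5 = 14535.
Merge one congruence at a time:
  Start: x ≡ 18 (mod 19).
  Combine with x ≡ 14 (mod 17); new modulus lcm = 323.
    Write x = 18 + 19·t and substitute into x ≡ 14 (mod 17): 19·t ≡ 14 − 18 = -4 (mod 17).
    Reduce coefficients mod 17: 2·t ≡ 13 (mod 17).
    The inverse of 2 mod 17 is 9 (since 2·9 = 18 = 1·17 + 1), so t ≡ 9·13 = 117 ≡ 15 (mod 17).
    Then x = 18 + 19·15 = 303, valid modulo lcm(19, 17) = 323: x ≡ 303 (mod 323).
  Combine with x ≡ 4 (mod 9); new modulus lcm = 2907.
    Write x = 303 + 323·t and substitute into x ≡ 4 (mod 9): 323·t ≡ 4 − 303 = -299 (mod 9).
    Reduce coefficients mod 9: 8·t ≡ 7 (mod 9).
    The inverse of 8 mod 9 is 8 (since 8·8 = 64 = 7·9 + 1), so t ≡ 8·7 = 56 ≡ 2 (mod 9).
    Then x = 303 + 323·2 = 949, valid modulo lcm(323, 9) = 2907: x ≡ 949 (mod 2907).
  Combine with x ≡ 3 (mod 5); new modulus lcm = 14535.
    Write x = 949 + 2907·t and substitute into x ≡ 3 (mod 5): 2907·t ≡ 3 − 949 = -946 (mod 5).
    Reduce coefficients mod 5: 2·t ≡ 4 (mod 5).
    The inverse of 2 mod 5 is 3 (since 2·3 = 6 = 1·5 + 1), so t ≡ 3·4 = 12 ≡ 2 (mod 5).
    Then x = 949 + 2907·2 = 6763, valid modulo lcm(2907, 5) = 14535: x ≡ 6763 (mod 14535).
Verify against each original: 6763 mod 19 = 18, 6763 mod 17 = 14, 6763 mod 9 = 4, 6763 mod 5 = 3.

x ≡ 6763 (mod 14535).


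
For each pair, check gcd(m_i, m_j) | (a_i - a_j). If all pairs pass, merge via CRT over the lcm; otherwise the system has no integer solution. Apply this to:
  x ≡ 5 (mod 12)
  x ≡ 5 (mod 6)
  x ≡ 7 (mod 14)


Moduli 12, 6, 14 are not pairwise coprime, so CRT works modulo lcm(m_i) when all pairwise compatibility conditions hold.
Pairwise compatibility: gcd(m_i, m_j) must divide a_i - a_j for every pair.
Merge one congruence at a time:
  Start: x ≡ 5 (mod 12).
  Combine with x ≡ 5 (mod 6): gcd(12, 6) = 6; 5 - 5 = 0, which IS divisible by 6, so compatible.
    Write x = 5 + 12·t and substitute into x ≡ 5 (mod 6): 12·t ≡ 5 − 5 = 0 (mod 6).
    Divide the congruence (and modulus) by g = 6: 2·t ≡ 0 (mod 1).
    Modulo 1 every t works; take t = 0.
    Then x = 5 + 12·0 = 5, valid modulo lcm(12, 6) = 12: x ≡ 5 (mod 12).
  Combine with x ≡ 7 (mod 14): gcd(12, 14) = 2; 7 - 5 = 2, which IS divisible by 2, so compatible.
    Write x = 5 + 12·t and substitute into x ≡ 7 (mod 14): 12·t ≡ 7 − 5 = 2 (mod 14).
    Divide the congruence (and modulus) by g = 2: 6·t ≡ 1 (mod 7).
    The inverse of 6 mod 7 is 6 (since 6·6 = 36 = 5·7 + 1), so t ≡ 6·1 = 6 ≡ 6 (mod 7).
    Then x = 5 + 12·6 = 77, valid modulo lcm(12, 14) = 84: x ≡ 77 (mod 84).
Verify: 77 mod 12 = 5, 77 mod 6 = 5, 77 mod 14 = 7.

x ≡ 77 (mod 84).


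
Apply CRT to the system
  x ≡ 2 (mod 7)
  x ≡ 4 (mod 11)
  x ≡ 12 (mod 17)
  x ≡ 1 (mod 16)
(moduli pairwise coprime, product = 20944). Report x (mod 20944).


Product of moduli M = 7 · 11 · 17 · 16 = 20944.
Merge one congruence at a time:
  Start: x ≡ 2 (mod 7).
  Combine with x ≡ 4 (mod 11); new modulus lcm = 77.
    Write x = 2 + 7·t and substitute into x ≡ 4 (mod 11): 7·t ≡ 4 − 2 = 2 (mod 11).
    The inverse of 7 mod 11 is 8 (since 7·8 = 56 = 5·11 + 1), so t ≡ 8·2 = 16 ≡ 5 (mod 11).
    Then x = 2 + 7·5 = 37, valid modulo lcm(7, 11) = 77: x ≡ 37 (mod 77).
  Combine with x ≡ 12 (mod 17); new modulus lcm = 1309.
    Write x = 37 + 77·t and substitute into x ≡ 12 (mod 17): 77·t ≡ 12 − 37 = -25 (mod 17).
    Reduce coefficients mod 17: 9·t ≡ 9 (mod 17).
    The inverse of 9 mod 17 is 2 (since 9·2 = 18 = 1·17 + 1), so t ≡ 2·9 = 18 ≡ 1 (mod 17).
    Then x = 37 + 77·1 = 114, valid modulo lcm(77, 17) = 1309: x ≡ 114 (mod 1309).
  Combine with x ≡ 1 (mod 16); new modulus lcm = 20944.
    Write x = 114 + 1309·t and substitute into x ≡ 1 (mod 16): 1309·t ≡ 1 − 114 = -113 (mod 16).
    Reduce coefficients mod 16: 13·t ≡ 15 (mod 16).
    The inverse of 13 mod 16 is 5 (since 13·5 = 65 = 4·16 + 1), so t ≡ 5·15 = 75 ≡ 11 (mod 16).
    Then x = 114 + 1309·11 = 14513, valid modulo lcm(1309, 16) = 20944: x ≡ 14513 (mod 20944).
Verify against each original: 14513 mod 7 = 2, 14513 mod 11 = 4, 14513 mod 17 = 12, 14513 mod 16 = 1.

x ≡ 14513 (mod 20944).


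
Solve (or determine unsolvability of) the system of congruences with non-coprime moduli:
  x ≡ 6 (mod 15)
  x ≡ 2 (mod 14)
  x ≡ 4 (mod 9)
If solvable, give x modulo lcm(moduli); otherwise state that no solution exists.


Moduli 15, 14, 9 are not pairwise coprime, so CRT works modulo lcm(m_i) when all pairwise compatibility conditions hold.
Pairwise compatibility: gcd(m_i, m_j) must divide a_i - a_j for every pair.
Merge one congruence at a time:
  Start: x ≡ 6 (mod 15).
  Combine with x ≡ 2 (mod 14): gcd(15, 14) = 1; 2 - 6 = -4, which IS divisible by 1, so compatible.
    Write x = 6 + 15·t and substitute into x ≡ 2 (mod 14): 15·t ≡ 2 − 6 = -4 (mod 14).
    Reduce coefficients mod 14: 1·t ≡ 10 (mod 14).
    So t ≡ 10 (mod 14).
    Then x = 6 + 15·10 = 156, valid modulo lcm(15, 14) = 210: x ≡ 156 (mod 210).
  Combine with x ≡ 4 (mod 9): gcd(210, 9) = 3, and 4 - 156 = -152 is NOT divisible by 3.
    ⇒ system is inconsistent (no integer solution).

No solution (the system is inconsistent).


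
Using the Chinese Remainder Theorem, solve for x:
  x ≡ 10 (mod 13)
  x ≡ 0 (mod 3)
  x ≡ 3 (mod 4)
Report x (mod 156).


Moduli 13, 3, 4 are pairwise coprime; by CRT there is a unique solution modulo M = 13 · 3 · 4 = 156.
Solve pairwise, accumulating the modulus:
  Start with x ≡ 10 (mod 13).
  Combine with x ≡ 0 (mod 3): since gcd(13, 3) = 1, we get a unique residue mod 39.
    Write x = 10 + 13·t and substitute into x ≡ 0 (mod 3): 13·t ≡ 0 − 10 = -10 (mod 3).
    Reduce coefficients mod 3: 1·t ≡ 2 (mod 3).
    So t ≡ 2 (mod 3).
    Then x = 10 + 13·2 = 36, valid modulo lcm(13, 3) = 39: x ≡ 36 (mod 39).
  Combine with x ≡ 3 (mod 4): since gcd(39, 4) = 1, we get a unique residue mod 156.
    Write x = 36 + 39·t and substitute into x ≡ 3 (mod 4): 39·t ≡ 3 − 36 = -33 (mod 4).
    Reduce coefficients mod 4: 3·t ≡ 3 (mod 4).
    The inverse of 3 mod 4 is 3 (since 3·3 = 9 = 2·4 + 1), so t ≡ 3·3 = 9 ≡ 1 (mod 4).
    Then x = 36 + 39·1 = 75, valid modulo lcm(39, 4) = 156: x ≡ 75 (mod 156).
Verify: 75 mod 13 = 10 ✓, 75 mod 3 = 0 ✓, 75 mod 4 = 3 ✓.

x ≡ 75 (mod 156).


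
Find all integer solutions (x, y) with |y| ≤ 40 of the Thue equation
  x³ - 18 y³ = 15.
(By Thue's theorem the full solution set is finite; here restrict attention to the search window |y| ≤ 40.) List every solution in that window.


The equation is x³ - 18y³ = 15. For fixed y, x³ = 18·y³ + 15, so a solution requires the RHS to be a perfect cube.
Strategy: iterate y from -40 to 40, compute RHS = 18·y³ + 15, and check whether it is a (positive or negative) perfect cube.
Check small values of y:
  y = 0: RHS = 15 is not a perfect cube.
  y = 1: RHS = 33 is not a perfect cube.
  y = -1: RHS = -3 is not a perfect cube.
  y = 2: RHS = 159 is not a perfect cube.
  y = -2: RHS = -129 is not a perfect cube.
  y = 3: RHS = 501 is not a perfect cube.
  y = -3: RHS = -471 is not a perfect cube.
Continuing the search up to |y| = 40 finds no solutions either.
No (x, y) in the scanned range satisfies the equation.

No integer solutions with |y| ≤ 40.


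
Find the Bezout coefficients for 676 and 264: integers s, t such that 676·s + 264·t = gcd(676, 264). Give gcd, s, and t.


Euclidean algorithm on (676, 264) — divide until remainder is 0:
  676 = 2 · 264 + 148
  264 = 1 · 148 + 116
  148 = 1 · 116 + 32
  116 = 3 · 32 + 20
  32 = 1 · 20 + 12
  20 = 1 · 12 + 8
  12 = 1 · 8 + 4
  8 = 2 · 4 + 0
gcd(676, 264) = 4.
Track Bezout coefficients alongside the remainders: start with r₀ = 676 = a·1 + b·0 (s = 1, t = 0) and r₁ = 264 = a·0 + b·1 (s = 0, t = 1); each new remainder r_{k+1} = r_{k-1} − q_k·r_k inherits s_{k+1} = s_{k-1} − q_k·s_k, t_{k+1} = t_{k-1} − q_k·t_k, so r_k = a·s_k + b·t_k at every step:
  q = 2: r = 148, s = 1 − 2·0 = 1, t = 0 − 2·1 = -2  (check: 676·1 + 264·(-2) = 148)
  q = 1: r = 116, s = 0 − 1·1 = -1, t = 1 − 1·(-2) = 3  (check: 676·(-1) + 264·3 = 116)
  q = 1: r = 32, s = 1 − 1·(-1) = 2, t = -2 − 1·3 = -5  (check: 676·2 + 264·(-5) = 32)
  q = 3: r = 20, s = -1 − 3·2 = -7, t = 3 − 3·(-5) = 18  (check: 676·(-7) + 264·18 = 20)
  q = 1: r = 12, s = 2 − 1·(-7) = 9, t = -5 − 1·18 = -23  (check: 676·9 + 264·(-23) = 12)
  q = 1: r = 8, s = -7 − 1·9 = -16, t = 18 − 1·(-23) = 41  (check: 676·(-16) + 264·41 = 8)
  q = 1: r = 4, s = 9 − 1·(-16) = 25, t = -23 − 1·41 = -64  (check: 676·25 + 264·(-64) = 4)
The row with r = 4 (the gcd) gives the Bezout coefficients s = 25, t = -64.
Result: 676 · (25) + 264 · (-64) = 4.

gcd(676, 264) = 4; s = 25, t = -64 (check: 676·25 + 264·(-64) = 4).


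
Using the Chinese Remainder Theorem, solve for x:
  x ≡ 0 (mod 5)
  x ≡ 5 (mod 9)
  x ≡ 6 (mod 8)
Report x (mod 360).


Moduli 5, 9, 8 are pairwise coprime; by CRT there is a unique solution modulo M = 5 · 9 · 8 = 360.
Solve pairwise, accumulating the modulus:
  Start with x ≡ 0 (mod 5).
  Combine with x ≡ 5 (mod 9): since gcd(5, 9) = 1, we get a unique residue mod 45.
    Write x = 0 + 5·t and substitute into x ≡ 5 (mod 9): 5·t ≡ 5 − 0 = 5 (mod 9).
    The inverse of 5 mod 9 is 2 (since 5·2 = 10 = 1·9 + 1), so t ≡ 2·5 = 10 ≡ 1 (mod 9).
    Then x = 0 + 5·1 = 5, valid modulo lcm(5, 9) = 45: x ≡ 5 (mod 45).
  Combine with x ≡ 6 (mod 8): since gcd(45, 8) = 1, we get a unique residue mod 360.
    Write x = 5 + 45·t and substitute into x ≡ 6 (mod 8): 45·t ≡ 6 − 5 = 1 (mod 8).
    Reduce coefficients mod 8: 5·t ≡ 1 (mod 8).
    The inverse of 5 mod 8 is 5 (since 5·5 = 25 = 3·8 + 1), so t ≡ 5·1 = 5 ≡ 5 (mod 8).
    Then x = 5 + 45·5 = 230, valid modulo lcm(45, 8) = 360: x ≡ 230 (mod 360).
Verify: 230 mod 5 = 0 ✓, 230 mod 9 = 5 ✓, 230 mod 8 = 6 ✓.

x ≡ 230 (mod 360).


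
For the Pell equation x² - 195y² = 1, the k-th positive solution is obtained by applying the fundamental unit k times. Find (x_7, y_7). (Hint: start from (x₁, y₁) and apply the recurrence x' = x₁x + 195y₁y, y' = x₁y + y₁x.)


Step 1: Find the fundamental solution (x₁, y₁) of x² - 195y² = 1.
  Expand √195 as a continued fraction. a₀ = ⌊√195⌋ = 13; iterate m_{k+1} = d_k·a_k − m_k, d_{k+1} = (195 − m_{k+1}²)/d_k, a_{k+1} = ⌊(a₀ + m_{k+1})/d_{k+1}⌋ (starting m₀ = 0, d₀ = 1), with convergents p_k = a_k·p_{k-1} + p_{k-2}, q_k = a_k·q_{k-1} + q_{k-2} (p₋₁ = 1, q₋₁ = 0):
  k = 0: a₀ = 13; p₀/q₀ = 13/1; p₀² − 195·q₀² = 169 − 195 = -26.
  k = 1: m = 13, d = 26, a = ⌊(13 + 13)/26⌋ = 1; p/q = (1·13 + 1)/(1·1 + 0) = 14/1; p² − 195·q² = 196 − 195 = 1.
  The first convergent with p² − 195·q² = 1 gives the fundamental solution (x₁, y₁) = (14, 1).
Step 2: Apply the recurrence (x_{n+1}, y_{n+1}) = (x₁x_n + 195y₁y_n, x₁y_n + y₁x_n) repeatedly.
  From (x_1, y_1) = (14, 1): x_2 = 14·14 + 195·1·1 = 391; y_2 = 14·1 + 1·14 = 28.
  From (x_2, y_2) = (391, 28): x_3 = 14·391 + 195·1·28 = 10934; y_3 = 14·28 + 1·391 = 783.
  From (x_3, y_3) = (10934, 783): x_4 = 14·10934 + 195·1·783 = 305761; y_4 = 14·783 + 1·10934 = 21896.
  From (x_4, y_4) = (305761, 21896): x_5 = 14·305761 + 195·1·21896 = 8550374; y_5 = 14·21896 + 1·305761 = 612305.
  From (x_5, y_5) = (8550374, 612305): x_6 = 14·8550374 + 195·1·612305 = 239104711; y_6 = 14·612305 + 1·8550374 = 17122644.
  From (x_6, y_6) = (239104711, 17122644): x_7 = 14·239104711 + 195·1·17122644 = 6686381534; y_7 = 14·17122644 + 1·239104711 = 478821727.
Step 3: Verify x_7² - 195·y_7² = 44707698018216193156 - 44707698018216193155 = 1 (should be 1). ✓

(x_1, y_1) = (14, 1); (x_7, y_7) = (6686381534, 478821727).


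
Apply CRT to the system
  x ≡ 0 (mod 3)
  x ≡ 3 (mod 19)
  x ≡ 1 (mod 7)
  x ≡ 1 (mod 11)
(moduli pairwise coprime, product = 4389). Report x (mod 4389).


Product of moduli M = 3 · 19 · 7 · 11 = 4389.
Merge one congruence at a time:
  Start: x ≡ 0 (mod 3).
  Combine with x ≡ 3 (mod 19); new modulus lcm = 57.
    Write x = 0 + 3·t and substitute into x ≡ 3 (mod 19): 3·t ≡ 3 − 0 = 3 (mod 19).
    The inverse of 3 mod 19 is 13 (since 3·13 = 39 = 2·19 + 1), so t ≡ 13·3 = 39 ≡ 1 (mod 19).
    Then x = 0 + 3·1 = 3, valid modulo lcm(3, 19) = 57: x ≡ 3 (mod 57).
  Combine with x ≡ 1 (mod 7); new modulus lcm = 399.
    Write x = 3 + 57·t and substitute into x ≡ 1 (mod 7): 57·t ≡ 1 − 3 = -2 (mod 7).
    Reduce coefficients mod 7: 1·t ≡ 5 (mod 7).
    So t ≡ 5 (mod 7).
    Then x = 3 + 57·5 = 288, valid modulo lcm(57, 7) = 399: x ≡ 288 (mod 399).
  Combine with x ≡ 1 (mod 11); new modulus lcm = 4389.
    Write x = 288 + 399·t and substitute into x ≡ 1 (mod 11): 399·t ≡ 1 − 288 = -287 (mod 11).
    Reduce coefficients mod 11: 3·t ≡ 10 (mod 11).
    The inverse of 3 mod 11 is 4 (since 3·4 = 12 = 1·11 + 1), so t ≡ 4·10 = 40 ≡ 7 (mod 11).
    Then x = 288 + 399·7 = 3081, valid modulo lcm(399, 11) = 4389: x ≡ 3081 (mod 4389).
Verify against each original: 3081 mod 3 = 0, 3081 mod 19 = 3, 3081 mod 7 = 1, 3081 mod 11 = 1.

x ≡ 3081 (mod 4389).


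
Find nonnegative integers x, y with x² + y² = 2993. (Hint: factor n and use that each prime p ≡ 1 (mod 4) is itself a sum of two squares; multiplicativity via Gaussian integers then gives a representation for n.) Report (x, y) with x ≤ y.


Step 1: Factor n = 2993 = 41 · 73.
Step 2: Check the mod-4 condition on each prime factor: 41 ≡ 1 (mod 4), exponent 1; 73 ≡ 1 (mod 4), exponent 1.
All primes ≡ 3 (mod 4) appear to even exponent (or don't appear), so by the two-squares theorem n IS expressible as a sum of two squares.
Step 3: Build a representation. Here n = 41 · 73 is a product of primes ≡ 1 (mod 4). Each prime p ≡ 1 (mod 4) is itself a sum of two squares; find a² by testing p − a² for a perfect square:
  41: 41 − 1² = 40, 41 − 2² = 37, 41 − 3² = 32, 41 − 4² = 25 = 5² ⇒ 41 = 4² + 5².
  73: 73 − 1² = 72, 73 − 2² = 69, 73 − 3² = 64 = 8² ⇒ 73 = 3² + 8².
  Combine using the Brahmagupta–Fibonacci identity (a² + b²)(c² + d²) = (ac − bd)² + (ad + bc)² = (ac + bd)² + (ad − bc)²:
  41 · 73 = 2993: from (4² + 5²)(3² + 8²), take (4·3 − 5·8, 4·8 + 5·3) = (12 − 40, 32 + 15) = (-28, 47); dropping signs (only squares matter) gives (28, 47); check 28² + 47² = 784 + 2209 = 2993 ✓.
Step 4: Order so x ≤ y and verify: 28² + 47² = 784 + 2209 = 2993 = n. ✓

n = 2993 = 28² + 47² (one valid representation with x ≤ y).


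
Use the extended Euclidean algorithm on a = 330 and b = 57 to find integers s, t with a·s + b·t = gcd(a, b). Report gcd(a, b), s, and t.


Euclidean algorithm on (330, 57) — divide until remainder is 0:
  330 = 5 · 57 + 45
  57 = 1 · 45 + 12
  45 = 3 · 12 + 9
  12 = 1 · 9 + 3
  9 = 3 · 3 + 0
gcd(330, 57) = 3.
Track Bezout coefficients alongside the remainders: start with r₀ = 330 = a·1 + b·0 (s = 1, t = 0) and r₁ = 57 = a·0 + b·1 (s = 0, t = 1); each new remainder r_{k+1} = r_{k-1} − q_k·r_k inherits s_{k+1} = s_{k-1} − q_k·s_k, t_{k+1} = t_{k-1} − q_k·t_k, so r_k = a·s_k + b·t_k at every step:
  q = 5: r = 45, s = 1 − 5·0 = 1, t = 0 − 5·1 = -5  (check: 330·1 + 57·(-5) = 45)
  q = 1: r = 12, s = 0 − 1·1 = -1, t = 1 − 1·(-5) = 6  (check: 330·(-1) + 57·6 = 12)
  q = 3: r = 9, s = 1 − 3·(-1) = 4, t = -5 − 3·6 = -23  (check: 330·4 + 57·(-23) = 9)
  q = 1: r = 3, s = -1 − 1·4 = -5, t = 6 − 1·(-23) = 29  (check: 330·(-5) + 57·29 = 3)
The row with r = 3 (the gcd) gives the Bezout coefficients s = -5, t = 29.
Result: 330 · (-5) + 57 · (29) = 3.

gcd(330, 57) = 3; s = -5, t = 29 (check: 330·(-5) + 57·29 = 3).


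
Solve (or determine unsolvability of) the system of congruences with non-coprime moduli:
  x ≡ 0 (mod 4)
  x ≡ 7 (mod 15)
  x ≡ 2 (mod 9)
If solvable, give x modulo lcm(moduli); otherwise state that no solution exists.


Moduli 4, 15, 9 are not pairwise coprime, so CRT works modulo lcm(m_i) when all pairwise compatibility conditions hold.
Pairwise compatibility: gcd(m_i, m_j) must divide a_i - a_j for every pair.
Merge one congruence at a time:
  Start: x ≡ 0 (mod 4).
  Combine with x ≡ 7 (mod 15): gcd(4, 15) = 1; 7 - 0 = 7, which IS divisible by 1, so compatible.
    Write x = 0 + 4·t and substitute into x ≡ 7 (mod 15): 4·t ≡ 7 − 0 = 7 (mod 15).
    The inverse of 4 mod 15 is 4 (since 4·4 = 16 = 1·15 + 1), so t ≡ 4·7 = 28 ≡ 13 (mod 15).
    Then x = 0 + 4·13 = 52, valid modulo lcm(4, 15) = 60: x ≡ 52 (mod 60).
  Combine with x ≡ 2 (mod 9): gcd(60, 9) = 3, and 2 - 52 = -50 is NOT divisible by 3.
    ⇒ system is inconsistent (no integer solution).

No solution (the system is inconsistent).


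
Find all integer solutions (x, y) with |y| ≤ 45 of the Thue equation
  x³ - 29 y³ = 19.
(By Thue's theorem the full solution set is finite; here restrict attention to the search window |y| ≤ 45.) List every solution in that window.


The equation is x³ - 29y³ = 19. For fixed y, x³ = 29·y³ + 19, so a solution requires the RHS to be a perfect cube.
Strategy: iterate y from -45 to 45, compute RHS = 29·y³ + 19, and check whether it is a (positive or negative) perfect cube.
Check small values of y:
  y = 0: RHS = 19 is not a perfect cube.
  y = 1: RHS = 48 is not a perfect cube.
  y = -1: RHS = -10 is not a perfect cube.
  y = 2: RHS = 251 is not a perfect cube.
  y = -2: RHS = -213 is not a perfect cube.
  y = 3: RHS = 802 is not a perfect cube.
  y = -3: RHS = -764 is not a perfect cube.
Continuing the search up to |y| = 45 finds no solutions either.
No (x, y) in the scanned range satisfies the equation.

No integer solutions with |y| ≤ 45.


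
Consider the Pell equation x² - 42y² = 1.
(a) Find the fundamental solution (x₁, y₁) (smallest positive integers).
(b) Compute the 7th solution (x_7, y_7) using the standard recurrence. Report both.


Step 1: Find the fundamental solution (x₁, y₁) of x² - 42y² = 1.
  Expand √42 as a continued fraction. a₀ = ⌊√42⌋ = 6; iterate m_{k+1} = d_k·a_k − m_k, d_{k+1} = (42 − m_{k+1}²)/d_k, a_{k+1} = ⌊(a₀ + m_{k+1})/d_{k+1}⌋ (starting m₀ = 0, d₀ = 1), with convergents p_k = a_k·p_{k-1} + p_{k-2}, q_k = a_k·q_{k-1} + q_{k-2} (p₋₁ = 1, q₋₁ = 0):
  k = 0: a₀ = 6; p₀/q₀ = 6/1; p₀² − 42·q₀² = 36 − 42 = -6.
  k = 1: m = 6, d = 6, a = ⌊(6 + 6)/6⌋ = 2; p/q = (2·6 + 1)/(2·1 + 0) = 13/2; p² − 42·q² = 169 − 168 = 1.
  The first convergent with p² − 42·q² = 1 gives the fundamental solution (x₁, y₁) = (13, 2).
Step 2: Apply the recurrence (x_{n+1}, y_{n+1}) = (x₁x_n + 42y₁y_n, x₁y_n + y₁x_n) repeatedly.
  From (x_1, y_1) = (13, 2): x_2 = 13·13 + 42·2·2 = 337; y_2 = 13·2 + 2·13 = 52.
  From (x_2, y_2) = (337, 52): x_3 = 13·337 + 42·2·52 = 8749; y_3 = 13·52 + 2·337 = 1350.
  From (x_3, y_3) = (8749, 1350): x_4 = 13·8749 + 42·2·1350 = 227137; y_4 = 13·1350 + 2·8749 = 35048.
  From (x_4, y_4) = (227137, 35048): x_5 = 13·227137 + 42·2·35048 = 5896813; y_5 = 13·35048 + 2·227137 = 909898.
  From (x_5, y_5) = (5896813, 909898): x_6 = 13·5896813 + 42·2·909898 = 153090001; y_6 = 13·909898 + 2·5896813 = 23622300.
  From (x_6, y_6) = (153090001, 23622300): x_7 = 13·153090001 + 42·2·23622300 = 3974443213; y_7 = 13·23622300 + 2·153090001 = 613269902.
Step 3: Verify x_7² - 42·y_7² = 15796198853361763369 - 15796198853361763368 = 1 (should be 1). ✓

(x_1, y_1) = (13, 2); (x_7, y_7) = (3974443213, 613269902).
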